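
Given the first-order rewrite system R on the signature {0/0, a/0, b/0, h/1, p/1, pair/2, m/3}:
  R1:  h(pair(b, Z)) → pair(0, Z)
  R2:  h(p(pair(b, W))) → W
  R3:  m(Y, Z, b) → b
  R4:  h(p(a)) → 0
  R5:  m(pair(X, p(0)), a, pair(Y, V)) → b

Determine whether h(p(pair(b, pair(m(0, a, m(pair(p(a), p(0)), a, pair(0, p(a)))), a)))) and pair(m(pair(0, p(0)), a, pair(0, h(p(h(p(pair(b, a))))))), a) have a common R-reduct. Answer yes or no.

yes — NF(t₁) = pair(b, a), NF(t₂) = pair(b, a)

Reduce t₁ = h(p(pair(b, pair(m(0, a, m(pair(p(a), p(0)), a, pair(0, p(a)))), a)))):
1. h(p(pair(b, pair(m(0, a, m(pair(p(a), p(0)), a, pair(0, p(a)))), a))))  →  pair(m(0, a, m(pair(p(a), p(0)), a, pair(0, p(a)))), a)   [R2 at ε]
2. pair(m(0, a, m(pair(p(a), p(0)), a, pair(0, p(a)))), a)  →  pair(m(0, a, b), a)   [R5 at 1.3]
3. pair(m(0, a, b), a)  →  pair(b, a)   [R3 at 1]

Reduce t₂ = pair(m(pair(0, p(0)), a, pair(0, h(p(h(p(pair(b, a))))))), a):
1. pair(m(pair(0, p(0)), a, pair(0, h(p(h(p(pair(b, a))))))), a)  →  pair(b, a)   [R5 at 1]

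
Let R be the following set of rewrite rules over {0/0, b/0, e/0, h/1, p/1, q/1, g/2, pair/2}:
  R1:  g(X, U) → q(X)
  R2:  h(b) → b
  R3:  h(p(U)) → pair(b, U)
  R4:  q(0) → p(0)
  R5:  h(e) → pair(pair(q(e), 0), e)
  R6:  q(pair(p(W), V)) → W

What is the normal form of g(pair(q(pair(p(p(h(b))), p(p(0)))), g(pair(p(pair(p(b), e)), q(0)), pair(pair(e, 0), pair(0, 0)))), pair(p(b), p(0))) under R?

1. g(pair(q(pair(p(p(h(b))), p(p(0)))), g(pair(p(pair(p(b), e)), q(0)), pair(pair(e, 0), pair(0, 0)))), pair(p(b), p(0)))  →  q(pair(q(pair(p(p(h(b))), p(p(0)))), g(pair(p(pair(p(b), e)), q(0)), pair(pair(e, 0), pair(0, 0)))))   [R1 at ε]
2. q(pair(q(pair(p(p(h(b))), p(p(0)))), g(pair(p(pair(p(b), e)), q(0)), pair(pair(e, 0), pair(0, 0)))))  →  q(pair(p(h(b)), g(pair(p(pair(p(b), e)), q(0)), pair(pair(e, 0), pair(0, 0)))))   [R6 at 1.1]
3. q(pair(p(h(b)), g(pair(p(pair(p(b), e)), q(0)), pair(pair(e, 0), pair(0, 0)))))  →  h(b)   [R6 at ε]
4. h(b)  →  b   [R2 at ε]

b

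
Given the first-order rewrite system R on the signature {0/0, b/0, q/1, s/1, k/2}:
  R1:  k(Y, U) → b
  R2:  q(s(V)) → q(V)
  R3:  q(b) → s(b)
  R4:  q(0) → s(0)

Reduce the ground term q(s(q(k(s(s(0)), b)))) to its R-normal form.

s(b)

1. q(s(q(k(s(s(0)), b))))  →  q(q(k(s(s(0)), b)))   [R2 at ε]
2. q(q(k(s(s(0)), b)))  →  q(q(b))   [R1 at 1.1]
3. q(q(b))  →  q(s(b))   [R3 at 1]
4. q(s(b))  →  q(b)   [R2 at ε]
5. q(b)  →  s(b)   [R3 at ε]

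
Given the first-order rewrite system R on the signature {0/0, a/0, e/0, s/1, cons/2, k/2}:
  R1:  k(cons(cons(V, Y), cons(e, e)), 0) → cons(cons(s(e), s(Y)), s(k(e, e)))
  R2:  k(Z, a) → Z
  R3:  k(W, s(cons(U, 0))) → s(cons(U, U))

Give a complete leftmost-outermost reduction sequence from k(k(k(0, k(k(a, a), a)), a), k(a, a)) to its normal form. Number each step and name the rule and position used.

0

1. k(k(k(0, k(k(a, a), a)), a), k(a, a))  →  k(k(0, k(k(a, a), a)), k(a, a))   [R2 at 1]
2. k(k(0, k(k(a, a), a)), k(a, a))  →  k(k(0, k(a, a)), k(a, a))   [R2 at 1.2]
3. k(k(0, k(a, a)), k(a, a))  →  k(k(0, a), k(a, a))   [R2 at 1.2]
4. k(k(0, a), k(a, a))  →  k(0, k(a, a))   [R2 at 1]
5. k(0, k(a, a))  →  k(0, a)   [R2 at 2]
6. k(0, a)  →  0   [R2 at ε]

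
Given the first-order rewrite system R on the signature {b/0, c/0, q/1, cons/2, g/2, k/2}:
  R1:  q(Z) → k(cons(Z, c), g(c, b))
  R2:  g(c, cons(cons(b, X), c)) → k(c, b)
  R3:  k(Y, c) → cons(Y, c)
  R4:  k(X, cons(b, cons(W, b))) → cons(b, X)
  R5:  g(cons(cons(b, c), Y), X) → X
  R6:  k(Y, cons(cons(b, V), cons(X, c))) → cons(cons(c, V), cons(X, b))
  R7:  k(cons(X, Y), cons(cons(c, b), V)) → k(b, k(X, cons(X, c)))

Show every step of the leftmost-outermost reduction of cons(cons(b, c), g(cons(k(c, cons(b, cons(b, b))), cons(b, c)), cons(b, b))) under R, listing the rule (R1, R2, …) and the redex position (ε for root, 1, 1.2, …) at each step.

cons(cons(b, c), cons(b, b))

1. cons(cons(b, c), g(cons(k(c, cons(b, cons(b, b))), cons(b, c)), cons(b, b)))  →  cons(cons(b, c), g(cons(cons(b, c), cons(b, c)), cons(b, b)))   [R4 at 2.1.1]
2. cons(cons(b, c), g(cons(cons(b, c), cons(b, c)), cons(b, b)))  →  cons(cons(b, c), cons(b, b))   [R5 at 2]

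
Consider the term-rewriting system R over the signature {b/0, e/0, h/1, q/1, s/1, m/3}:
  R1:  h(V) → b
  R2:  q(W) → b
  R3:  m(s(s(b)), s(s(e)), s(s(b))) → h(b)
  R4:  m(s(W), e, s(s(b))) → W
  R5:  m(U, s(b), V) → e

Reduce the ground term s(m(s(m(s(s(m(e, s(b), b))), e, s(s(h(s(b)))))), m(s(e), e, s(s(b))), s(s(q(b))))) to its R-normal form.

1. s(m(s(m(s(s(m(e, s(b), b))), e, s(s(h(s(b)))))), m(s(e), e, s(s(b))), s(s(q(b)))))  →  s(m(s(m(s(s(e)), e, s(s(h(s(b)))))), m(s(e), e, s(s(b))), s(s(q(b)))))   [R5 at 1.1.1.1.1.1]
2. s(m(s(m(s(s(e)), e, s(s(h(s(b)))))), m(s(e), e, s(s(b))), s(s(q(b)))))  →  s(m(s(m(s(s(e)), e, s(s(b)))), m(s(e), e, s(s(b))), s(s(q(b)))))   [R1 at 1.1.1.3.1.1]
3. s(m(s(m(s(s(e)), e, s(s(b)))), m(s(e), e, s(s(b))), s(s(q(b)))))  →  s(m(s(s(e)), m(s(e), e, s(s(b))), s(s(q(b)))))   [R4 at 1.1.1]
4. s(m(s(s(e)), m(s(e), e, s(s(b))), s(s(q(b)))))  →  s(m(s(s(e)), e, s(s(q(b)))))   [R4 at 1.2]
5. s(m(s(s(e)), e, s(s(q(b)))))  →  s(m(s(s(e)), e, s(s(b))))   [R2 at 1.3.1.1]
6. s(m(s(s(e)), e, s(s(b))))  →  s(s(e))   [R4 at 1]

s(s(e))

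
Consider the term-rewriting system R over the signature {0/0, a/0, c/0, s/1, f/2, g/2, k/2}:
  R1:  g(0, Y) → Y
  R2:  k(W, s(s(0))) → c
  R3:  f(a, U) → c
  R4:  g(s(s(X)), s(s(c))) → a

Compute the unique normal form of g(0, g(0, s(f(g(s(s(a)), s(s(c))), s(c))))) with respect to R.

s(c)

1. g(0, g(0, s(f(g(s(s(a)), s(s(c))), s(c)))))  →  g(0, s(f(g(s(s(a)), s(s(c))), s(c))))   [R1 at ε]
2. g(0, s(f(g(s(s(a)), s(s(c))), s(c))))  →  s(f(g(s(s(a)), s(s(c))), s(c)))   [R1 at ε]
3. s(f(g(s(s(a)), s(s(c))), s(c)))  →  s(f(a, s(c)))   [R4 at 1.1]
4. s(f(a, s(c)))  →  s(c)   [R3 at 1]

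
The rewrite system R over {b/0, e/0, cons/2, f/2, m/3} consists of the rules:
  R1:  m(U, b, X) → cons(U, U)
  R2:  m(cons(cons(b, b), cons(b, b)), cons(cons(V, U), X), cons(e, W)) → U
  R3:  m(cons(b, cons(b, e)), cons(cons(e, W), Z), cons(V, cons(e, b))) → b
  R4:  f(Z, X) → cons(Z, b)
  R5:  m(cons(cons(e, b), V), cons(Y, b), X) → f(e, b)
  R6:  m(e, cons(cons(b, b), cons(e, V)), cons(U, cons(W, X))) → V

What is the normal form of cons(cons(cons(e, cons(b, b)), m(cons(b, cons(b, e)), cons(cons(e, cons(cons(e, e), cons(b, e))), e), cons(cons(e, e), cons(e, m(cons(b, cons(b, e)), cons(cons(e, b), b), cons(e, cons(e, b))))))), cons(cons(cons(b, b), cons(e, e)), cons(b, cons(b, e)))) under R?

1. cons(cons(cons(e, cons(b, b)), m(cons(b, cons(b, e)), cons(cons(e, cons(cons(e, e), cons(b, e))), e), cons(cons(e, e), cons(e, m(cons(b, cons(b, e)), cons(cons(e, b), b), cons(e, cons(e, b))))))), cons(cons(cons(b, b), cons(e, e)), cons(b, cons(b, e))))  →  cons(cons(cons(e, cons(b, b)), m(cons(b, cons(b, e)), cons(cons(e, cons(cons(e, e), cons(b, e))), e), cons(cons(e, e), cons(e, b)))), cons(cons(cons(b, b), cons(e, e)), cons(b, cons(b, e))))   [R3 at 1.2.3.2.2]
2. cons(cons(cons(e, cons(b, b)), m(cons(b, cons(b, e)), cons(cons(e, cons(cons(e, e), cons(b, e))), e), cons(cons(e, e), cons(e, b)))), cons(cons(cons(b, b), cons(e, e)), cons(b, cons(b, e))))  →  cons(cons(cons(e, cons(b, b)), b), cons(cons(cons(b, b), cons(e, e)), cons(b, cons(b, e))))   [R3 at 1.2]

cons(cons(cons(e, cons(b, b)), b), cons(cons(cons(b, b), cons(e, e)), cons(b, cons(b, e))))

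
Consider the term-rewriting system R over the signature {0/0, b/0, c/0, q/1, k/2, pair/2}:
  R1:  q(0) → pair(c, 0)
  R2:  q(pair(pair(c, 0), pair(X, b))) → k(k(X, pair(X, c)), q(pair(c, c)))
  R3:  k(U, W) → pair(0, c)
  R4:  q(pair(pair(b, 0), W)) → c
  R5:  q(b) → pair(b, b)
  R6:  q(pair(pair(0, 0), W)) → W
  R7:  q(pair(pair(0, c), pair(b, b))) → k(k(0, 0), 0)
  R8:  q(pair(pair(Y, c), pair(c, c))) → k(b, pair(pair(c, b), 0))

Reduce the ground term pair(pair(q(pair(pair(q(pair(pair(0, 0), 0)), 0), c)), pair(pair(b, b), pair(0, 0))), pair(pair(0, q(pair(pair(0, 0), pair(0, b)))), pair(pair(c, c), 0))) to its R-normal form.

pair(pair(c, pair(pair(b, b), pair(0, 0))), pair(pair(0, pair(0, b)), pair(pair(c, c), 0)))

1. pair(pair(q(pair(pair(q(pair(pair(0, 0), 0)), 0), c)), pair(pair(b, b), pair(0, 0))), pair(pair(0, q(pair(pair(0, 0), pair(0, b)))), pair(pair(c, c), 0)))  →  pair(pair(q(pair(pair(0, 0), c)), pair(pair(b, b), pair(0, 0))), pair(pair(0, q(pair(pair(0, 0), pair(0, b)))), pair(pair(c, c), 0)))   [R6 at 1.1.1.1.1]
2. pair(pair(q(pair(pair(0, 0), c)), pair(pair(b, b), pair(0, 0))), pair(pair(0, q(pair(pair(0, 0), pair(0, b)))), pair(pair(c, c), 0)))  →  pair(pair(c, pair(pair(b, b), pair(0, 0))), pair(pair(0, q(pair(pair(0, 0), pair(0, b)))), pair(pair(c, c), 0)))   [R6 at 1.1]
3. pair(pair(c, pair(pair(b, b), pair(0, 0))), pair(pair(0, q(pair(pair(0, 0), pair(0, b)))), pair(pair(c, c), 0)))  →  pair(pair(c, pair(pair(b, b), pair(0, 0))), pair(pair(0, pair(0, b)), pair(pair(c, c), 0)))   [R6 at 2.1.2]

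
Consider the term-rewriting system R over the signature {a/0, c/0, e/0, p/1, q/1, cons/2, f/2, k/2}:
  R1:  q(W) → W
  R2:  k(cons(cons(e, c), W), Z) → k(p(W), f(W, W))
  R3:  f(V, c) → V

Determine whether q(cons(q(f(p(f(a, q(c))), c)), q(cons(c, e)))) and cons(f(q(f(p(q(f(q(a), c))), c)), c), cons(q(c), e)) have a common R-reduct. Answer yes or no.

Reduce t₁ = q(cons(q(f(p(f(a, q(c))), c)), q(cons(c, e)))):
1. q(cons(q(f(p(f(a, q(c))), c)), q(cons(c, e))))  →  cons(q(f(p(f(a, q(c))), c)), q(cons(c, e)))   [R1 at ε]
2. cons(q(f(p(f(a, q(c))), c)), q(cons(c, e)))  →  cons(f(p(f(a, q(c))), c), q(cons(c, e)))   [R1 at 1]
3. cons(f(p(f(a, q(c))), c), q(cons(c, e)))  →  cons(p(f(a, q(c))), q(cons(c, e)))   [R3 at 1]
4. cons(p(f(a, q(c))), q(cons(c, e)))  →  cons(p(f(a, c)), q(cons(c, e)))   [R1 at 1.1.2]
5. cons(p(f(a, c)), q(cons(c, e)))  →  cons(p(a), q(cons(c, e)))   [R3 at 1.1]
6. cons(p(a), q(cons(c, e)))  →  cons(p(a), cons(c, e))   [R1 at 2]

Reduce t₂ = cons(f(q(f(p(q(f(q(a), c))), c)), c), cons(q(c), e)):
1. cons(f(q(f(p(q(f(q(a), c))), c)), c), cons(q(c), e))  →  cons(q(f(p(q(f(q(a), c))), c)), cons(q(c), e))   [R3 at 1]
2. cons(q(f(p(q(f(q(a), c))), c)), cons(q(c), e))  →  cons(f(p(q(f(q(a), c))), c), cons(q(c), e))   [R1 at 1]
3. cons(f(p(q(f(q(a), c))), c), cons(q(c), e))  →  cons(p(q(f(q(a), c))), cons(q(c), e))   [R3 at 1]
4. cons(p(q(f(q(a), c))), cons(q(c), e))  →  cons(p(f(q(a), c)), cons(q(c), e))   [R1 at 1.1]
5. cons(p(f(q(a), c)), cons(q(c), e))  →  cons(p(q(a)), cons(q(c), e))   [R3 at 1.1]
6. cons(p(q(a)), cons(q(c), e))  →  cons(p(a), cons(q(c), e))   [R1 at 1.1]
7. cons(p(a), cons(q(c), e))  →  cons(p(a), cons(c, e))   [R1 at 2.1]

yes — NF(t₁) = cons(p(a), cons(c, e)), NF(t₂) = cons(p(a), cons(c, e))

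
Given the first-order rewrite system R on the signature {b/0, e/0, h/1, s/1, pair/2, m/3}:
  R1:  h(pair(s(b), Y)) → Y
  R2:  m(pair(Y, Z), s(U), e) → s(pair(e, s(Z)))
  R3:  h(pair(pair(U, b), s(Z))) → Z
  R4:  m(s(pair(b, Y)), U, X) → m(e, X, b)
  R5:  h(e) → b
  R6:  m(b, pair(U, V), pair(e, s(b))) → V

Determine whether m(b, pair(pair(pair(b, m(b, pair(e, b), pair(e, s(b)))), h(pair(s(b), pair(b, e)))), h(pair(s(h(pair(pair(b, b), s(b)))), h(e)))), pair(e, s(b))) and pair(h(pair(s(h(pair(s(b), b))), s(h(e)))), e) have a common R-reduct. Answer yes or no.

Reduce t₁ = m(b, pair(pair(pair(b, m(b, pair(e, b), pair(e, s(b)))), h(pair(s(b), pair(b, e)))), h(pair(s(h(pair(pair(b, b), s(b)))), h(e)))), pair(e, s(b))):
1. m(b, pair(pair(pair(b, m(b, pair(e, b), pair(e, s(b)))), h(pair(s(b), pair(b, e)))), h(pair(s(h(pair(pair(b, b), s(b)))), h(e)))), pair(e, s(b)))  →  h(pair(s(h(pair(pair(b, b), s(b)))), h(e)))   [R6 at ε]
2. h(pair(s(h(pair(pair(b, b), s(b)))), h(e)))  →  h(pair(s(b), h(e)))   [R3 at 1.1.1]
3. h(pair(s(b), h(e)))  →  h(e)   [R1 at ε]
4. h(e)  →  b   [R5 at ε]

Reduce t₂ = pair(h(pair(s(h(pair(s(b), b))), s(h(e)))), e):
1. pair(h(pair(s(h(pair(s(b), b))), s(h(e)))), e)  →  pair(h(pair(s(b), s(h(e)))), e)   [R1 at 1.1.1.1]
2. pair(h(pair(s(b), s(h(e)))), e)  →  pair(s(h(e)), e)   [R1 at 1]
3. pair(s(h(e)), e)  →  pair(s(b), e)   [R5 at 1.1]

no — NF(t₁) = b, NF(t₂) = pair(s(b), e)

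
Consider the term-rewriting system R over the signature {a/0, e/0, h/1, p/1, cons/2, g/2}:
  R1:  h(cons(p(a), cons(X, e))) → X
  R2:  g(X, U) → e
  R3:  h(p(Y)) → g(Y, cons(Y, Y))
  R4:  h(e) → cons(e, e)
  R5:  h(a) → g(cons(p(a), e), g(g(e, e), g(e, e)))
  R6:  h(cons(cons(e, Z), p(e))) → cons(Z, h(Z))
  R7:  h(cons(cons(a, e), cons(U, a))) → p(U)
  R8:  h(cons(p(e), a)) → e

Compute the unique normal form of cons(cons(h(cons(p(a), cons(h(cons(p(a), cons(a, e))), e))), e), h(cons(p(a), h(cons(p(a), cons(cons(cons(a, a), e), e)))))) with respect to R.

cons(cons(a, e), cons(a, a))

1. cons(cons(h(cons(p(a), cons(h(cons(p(a), cons(a, e))), e))), e), h(cons(p(a), h(cons(p(a), cons(cons(cons(a, a), e), e))))))  →  cons(cons(h(cons(p(a), cons(a, e))), e), h(cons(p(a), h(cons(p(a), cons(cons(cons(a, a), e), e))))))   [R1 at 1.1]
2. cons(cons(h(cons(p(a), cons(a, e))), e), h(cons(p(a), h(cons(p(a), cons(cons(cons(a, a), e), e))))))  →  cons(cons(a, e), h(cons(p(a), h(cons(p(a), cons(cons(cons(a, a), e), e))))))   [R1 at 1.1]
3. cons(cons(a, e), h(cons(p(a), h(cons(p(a), cons(cons(cons(a, a), e), e))))))  →  cons(cons(a, e), h(cons(p(a), cons(cons(a, a), e))))   [R1 at 2.1.2]
4. cons(cons(a, e), h(cons(p(a), cons(cons(a, a), e))))  →  cons(cons(a, e), cons(a, a))   [R1 at 2]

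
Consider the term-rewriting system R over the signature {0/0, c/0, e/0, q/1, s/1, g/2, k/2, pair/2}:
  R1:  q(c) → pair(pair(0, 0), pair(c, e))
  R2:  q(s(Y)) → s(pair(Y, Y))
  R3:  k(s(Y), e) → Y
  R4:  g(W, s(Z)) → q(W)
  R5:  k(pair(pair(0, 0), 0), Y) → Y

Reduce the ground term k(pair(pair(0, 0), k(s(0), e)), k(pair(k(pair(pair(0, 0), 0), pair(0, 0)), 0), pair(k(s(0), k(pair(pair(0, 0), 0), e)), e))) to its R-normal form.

1. k(pair(pair(0, 0), k(s(0), e)), k(pair(k(pair(pair(0, 0), 0), pair(0, 0)), 0), pair(k(s(0), k(pair(pair(0, 0), 0), e)), e)))  →  k(pair(pair(0, 0), 0), k(pair(k(pair(pair(0, 0), 0), pair(0, 0)), 0), pair(k(s(0), k(pair(pair(0, 0), 0), e)), e)))   [R3 at 1.2]
2. k(pair(pair(0, 0), 0), k(pair(k(pair(pair(0, 0), 0), pair(0, 0)), 0), pair(k(s(0), k(pair(pair(0, 0), 0), e)), e)))  →  k(pair(k(pair(pair(0, 0), 0), pair(0, 0)), 0), pair(k(s(0), k(pair(pair(0, 0), 0), e)), e))   [R5 at ε]
3. k(pair(k(pair(pair(0, 0), 0), pair(0, 0)), 0), pair(k(s(0), k(pair(pair(0, 0), 0), e)), e))  →  k(pair(pair(0, 0), 0), pair(k(s(0), k(pair(pair(0, 0), 0), e)), e))   [R5 at 1.1]
4. k(pair(pair(0, 0), 0), pair(k(s(0), k(pair(pair(0, 0), 0), e)), e))  →  pair(k(s(0), k(pair(pair(0, 0), 0), e)), e)   [R5 at ε]
5. pair(k(s(0), k(pair(pair(0, 0), 0), e)), e)  →  pair(k(s(0), e), e)   [R5 at 1.2]
6. pair(k(s(0), e), e)  →  pair(0, e)   [R3 at 1]

pair(0, e)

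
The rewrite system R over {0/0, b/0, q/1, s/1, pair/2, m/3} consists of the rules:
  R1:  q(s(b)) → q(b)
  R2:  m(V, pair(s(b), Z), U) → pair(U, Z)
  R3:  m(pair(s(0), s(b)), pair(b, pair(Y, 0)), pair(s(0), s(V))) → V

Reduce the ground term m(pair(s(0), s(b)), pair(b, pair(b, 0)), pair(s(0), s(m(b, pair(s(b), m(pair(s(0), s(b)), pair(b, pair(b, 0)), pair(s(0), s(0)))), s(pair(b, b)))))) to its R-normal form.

1. m(pair(s(0), s(b)), pair(b, pair(b, 0)), pair(s(0), s(m(b, pair(s(b), m(pair(s(0), s(b)), pair(b, pair(b, 0)), pair(s(0), s(0)))), s(pair(b, b))))))  →  m(b, pair(s(b), m(pair(s(0), s(b)), pair(b, pair(b, 0)), pair(s(0), s(0)))), s(pair(b, b)))   [R3 at ε]
2. m(b, pair(s(b), m(pair(s(0), s(b)), pair(b, pair(b, 0)), pair(s(0), s(0)))), s(pair(b, b)))  →  pair(s(pair(b, b)), m(pair(s(0), s(b)), pair(b, pair(b, 0)), pair(s(0), s(0))))   [R2 at ε]
3. pair(s(pair(b, b)), m(pair(s(0), s(b)), pair(b, pair(b, 0)), pair(s(0), s(0))))  →  pair(s(pair(b, b)), 0)   [R3 at 2]

pair(s(pair(b, b)), 0)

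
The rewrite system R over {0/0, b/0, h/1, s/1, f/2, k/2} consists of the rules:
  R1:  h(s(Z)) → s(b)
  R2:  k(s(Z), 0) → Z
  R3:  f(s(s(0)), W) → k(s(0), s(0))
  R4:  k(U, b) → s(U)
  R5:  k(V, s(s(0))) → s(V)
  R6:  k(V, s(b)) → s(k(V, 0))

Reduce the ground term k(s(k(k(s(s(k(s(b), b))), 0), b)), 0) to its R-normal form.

1. k(s(k(k(s(s(k(s(b), b))), 0), b)), 0)  →  k(k(s(s(k(s(b), b))), 0), b)   [R2 at ε]
2. k(k(s(s(k(s(b), b))), 0), b)  →  s(k(s(s(k(s(b), b))), 0))   [R4 at ε]
3. s(k(s(s(k(s(b), b))), 0))  →  s(s(k(s(b), b)))   [R2 at 1]
4. s(s(k(s(b), b)))  →  s(s(s(s(b))))   [R4 at 1.1]

s(s(s(s(b))))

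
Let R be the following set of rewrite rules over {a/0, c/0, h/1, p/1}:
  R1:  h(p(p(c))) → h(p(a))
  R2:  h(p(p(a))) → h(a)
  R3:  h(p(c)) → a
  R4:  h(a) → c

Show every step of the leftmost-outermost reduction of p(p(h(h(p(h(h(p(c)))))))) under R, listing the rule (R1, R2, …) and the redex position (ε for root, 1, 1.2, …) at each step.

p(p(c))

1. p(p(h(h(p(h(h(p(c))))))))  →  p(p(h(h(p(h(a))))))   [R3 at 1.1.1.1.1.1]
2. p(p(h(h(p(h(a))))))  →  p(p(h(h(p(c)))))   [R4 at 1.1.1.1.1]
3. p(p(h(h(p(c)))))  →  p(p(h(a)))   [R3 at 1.1.1]
4. p(p(h(a)))  →  p(p(c))   [R4 at 1.1]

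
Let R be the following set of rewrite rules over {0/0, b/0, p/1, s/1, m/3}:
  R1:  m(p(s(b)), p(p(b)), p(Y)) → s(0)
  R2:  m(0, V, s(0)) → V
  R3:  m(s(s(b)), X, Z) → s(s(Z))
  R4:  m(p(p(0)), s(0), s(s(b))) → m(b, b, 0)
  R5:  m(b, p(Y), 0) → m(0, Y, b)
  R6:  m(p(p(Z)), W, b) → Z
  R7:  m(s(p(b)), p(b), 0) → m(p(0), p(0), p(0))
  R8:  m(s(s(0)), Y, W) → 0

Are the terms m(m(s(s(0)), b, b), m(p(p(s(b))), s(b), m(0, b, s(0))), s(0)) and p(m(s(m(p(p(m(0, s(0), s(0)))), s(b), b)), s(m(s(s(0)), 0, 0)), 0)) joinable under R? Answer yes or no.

Reduce t₁ = m(m(s(s(0)), b, b), m(p(p(s(b))), s(b), m(0, b, s(0))), s(0)):
1. m(m(s(s(0)), b, b), m(p(p(s(b))), s(b), m(0, b, s(0))), s(0))  →  m(0, m(p(p(s(b))), s(b), m(0, b, s(0))), s(0))   [R8 at 1]
2. m(0, m(p(p(s(b))), s(b), m(0, b, s(0))), s(0))  →  m(p(p(s(b))), s(b), m(0, b, s(0)))   [R2 at ε]
3. m(p(p(s(b))), s(b), m(0, b, s(0)))  →  m(p(p(s(b))), s(b), b)   [R2 at 3]
4. m(p(p(s(b))), s(b), b)  →  s(b)   [R6 at ε]

Reduce t₂ = p(m(s(m(p(p(m(0, s(0), s(0)))), s(b), b)), s(m(s(s(0)), 0, 0)), 0)):
1. p(m(s(m(p(p(m(0, s(0), s(0)))), s(b), b)), s(m(s(s(0)), 0, 0)), 0))  →  p(m(s(m(0, s(0), s(0))), s(m(s(s(0)), 0, 0)), 0))   [R6 at 1.1.1]
2. p(m(s(m(0, s(0), s(0))), s(m(s(s(0)), 0, 0)), 0))  →  p(m(s(s(0)), s(m(s(s(0)), 0, 0)), 0))   [R2 at 1.1.1]
3. p(m(s(s(0)), s(m(s(s(0)), 0, 0)), 0))  →  p(0)   [R8 at 1]

no — NF(t₁) = s(b), NF(t₂) = p(0)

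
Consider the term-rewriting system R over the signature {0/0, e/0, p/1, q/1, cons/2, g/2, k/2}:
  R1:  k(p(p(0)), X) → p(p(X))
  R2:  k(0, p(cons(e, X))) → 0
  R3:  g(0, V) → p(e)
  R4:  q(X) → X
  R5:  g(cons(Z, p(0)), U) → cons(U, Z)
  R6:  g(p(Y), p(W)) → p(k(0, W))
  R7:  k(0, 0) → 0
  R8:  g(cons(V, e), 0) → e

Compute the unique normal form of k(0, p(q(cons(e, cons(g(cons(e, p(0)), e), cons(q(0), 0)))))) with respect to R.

0

1. k(0, p(q(cons(e, cons(g(cons(e, p(0)), e), cons(q(0), 0))))))  →  k(0, p(cons(e, cons(g(cons(e, p(0)), e), cons(q(0), 0)))))   [R4 at 2.1]
2. k(0, p(cons(e, cons(g(cons(e, p(0)), e), cons(q(0), 0)))))  →  0   [R2 at ε]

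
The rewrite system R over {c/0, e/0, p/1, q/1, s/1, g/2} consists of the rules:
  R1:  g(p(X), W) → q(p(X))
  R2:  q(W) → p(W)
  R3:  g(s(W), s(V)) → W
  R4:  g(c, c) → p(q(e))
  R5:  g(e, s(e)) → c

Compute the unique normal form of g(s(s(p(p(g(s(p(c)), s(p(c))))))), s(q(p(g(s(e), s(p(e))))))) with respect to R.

1. g(s(s(p(p(g(s(p(c)), s(p(c))))))), s(q(p(g(s(e), s(p(e)))))))  →  s(p(p(g(s(p(c)), s(p(c))))))   [R3 at ε]
2. s(p(p(g(s(p(c)), s(p(c))))))  →  s(p(p(p(c))))   [R3 at 1.1.1]

s(p(p(p(c))))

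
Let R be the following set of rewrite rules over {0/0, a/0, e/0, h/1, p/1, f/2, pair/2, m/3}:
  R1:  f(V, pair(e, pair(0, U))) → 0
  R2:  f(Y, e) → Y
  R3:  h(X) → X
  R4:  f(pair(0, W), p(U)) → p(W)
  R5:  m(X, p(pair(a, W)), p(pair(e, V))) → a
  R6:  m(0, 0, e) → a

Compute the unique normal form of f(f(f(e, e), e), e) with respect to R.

1. f(f(f(e, e), e), e)  →  f(f(e, e), e)   [R2 at ε]
2. f(f(e, e), e)  →  f(e, e)   [R2 at ε]
3. f(e, e)  →  e   [R2 at ε]

e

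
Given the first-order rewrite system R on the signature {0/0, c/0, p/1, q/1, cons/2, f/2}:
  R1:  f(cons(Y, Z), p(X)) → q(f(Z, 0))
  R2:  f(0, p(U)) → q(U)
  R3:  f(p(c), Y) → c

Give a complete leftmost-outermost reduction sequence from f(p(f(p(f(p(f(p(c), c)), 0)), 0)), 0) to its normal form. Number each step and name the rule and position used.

c

1. f(p(f(p(f(p(f(p(c), c)), 0)), 0)), 0)  →  f(p(f(p(f(p(c), 0)), 0)), 0)   [R3 at 1.1.1.1.1.1]
2. f(p(f(p(f(p(c), 0)), 0)), 0)  →  f(p(f(p(c), 0)), 0)   [R3 at 1.1.1.1]
3. f(p(f(p(c), 0)), 0)  →  f(p(c), 0)   [R3 at 1.1]
4. f(p(c), 0)  →  c   [R3 at ε]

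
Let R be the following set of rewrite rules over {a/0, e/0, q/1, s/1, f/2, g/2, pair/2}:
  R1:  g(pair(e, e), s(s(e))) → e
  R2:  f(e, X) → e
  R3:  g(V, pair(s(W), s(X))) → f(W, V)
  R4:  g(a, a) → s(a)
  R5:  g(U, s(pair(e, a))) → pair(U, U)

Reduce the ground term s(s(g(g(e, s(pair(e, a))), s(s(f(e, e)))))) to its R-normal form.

s(s(e))

1. s(s(g(g(e, s(pair(e, a))), s(s(f(e, e))))))  →  s(s(g(pair(e, e), s(s(f(e, e))))))   [R5 at 1.1.1]
2. s(s(g(pair(e, e), s(s(f(e, e))))))  →  s(s(g(pair(e, e), s(s(e)))))   [R2 at 1.1.2.1.1]
3. s(s(g(pair(e, e), s(s(e)))))  →  s(s(e))   [R1 at 1.1]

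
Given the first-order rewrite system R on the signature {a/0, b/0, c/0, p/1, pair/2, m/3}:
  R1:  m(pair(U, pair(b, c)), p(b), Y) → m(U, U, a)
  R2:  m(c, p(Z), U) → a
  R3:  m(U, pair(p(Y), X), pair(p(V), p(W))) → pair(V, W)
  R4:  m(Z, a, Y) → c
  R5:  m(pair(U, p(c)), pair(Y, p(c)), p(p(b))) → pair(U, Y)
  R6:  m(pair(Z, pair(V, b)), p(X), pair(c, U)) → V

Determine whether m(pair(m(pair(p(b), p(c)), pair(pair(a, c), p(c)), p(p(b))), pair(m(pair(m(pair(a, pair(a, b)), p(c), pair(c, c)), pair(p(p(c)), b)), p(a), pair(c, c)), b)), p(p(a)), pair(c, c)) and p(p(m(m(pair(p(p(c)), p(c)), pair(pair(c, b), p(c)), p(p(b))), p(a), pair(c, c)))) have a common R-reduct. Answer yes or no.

Reduce t₁ = m(pair(m(pair(p(b), p(c)), pair(pair(a, c), p(c)), p(p(b))), pair(m(pair(m(pair(a, pair(a, b)), p(c), pair(c, c)), pair(p(p(c)), b)), p(a), pair(c, c)), b)), p(p(a)), pair(c, c)):
1. m(pair(m(pair(p(b), p(c)), pair(pair(a, c), p(c)), p(p(b))), pair(m(pair(m(pair(a, pair(a, b)), p(c), pair(c, c)), pair(p(p(c)), b)), p(a), pair(c, c)), b)), p(p(a)), pair(c, c))  →  m(pair(m(pair(a, pair(a, b)), p(c), pair(c, c)), pair(p(p(c)), b)), p(a), pair(c, c))   [R6 at ε]
2. m(pair(m(pair(a, pair(a, b)), p(c), pair(c, c)), pair(p(p(c)), b)), p(a), pair(c, c))  →  p(p(c))   [R6 at ε]

Reduce t₂ = p(p(m(m(pair(p(p(c)), p(c)), pair(pair(c, b), p(c)), p(p(b))), p(a), pair(c, c)))):
1. p(p(m(m(pair(p(p(c)), p(c)), pair(pair(c, b), p(c)), p(p(b))), p(a), pair(c, c))))  →  p(p(m(pair(p(p(c)), pair(c, b)), p(a), pair(c, c))))   [R5 at 1.1.1]
2. p(p(m(pair(p(p(c)), pair(c, b)), p(a), pair(c, c))))  →  p(p(c))   [R6 at 1.1]

yes — NF(t₁) = p(p(c)), NF(t₂) = p(p(c))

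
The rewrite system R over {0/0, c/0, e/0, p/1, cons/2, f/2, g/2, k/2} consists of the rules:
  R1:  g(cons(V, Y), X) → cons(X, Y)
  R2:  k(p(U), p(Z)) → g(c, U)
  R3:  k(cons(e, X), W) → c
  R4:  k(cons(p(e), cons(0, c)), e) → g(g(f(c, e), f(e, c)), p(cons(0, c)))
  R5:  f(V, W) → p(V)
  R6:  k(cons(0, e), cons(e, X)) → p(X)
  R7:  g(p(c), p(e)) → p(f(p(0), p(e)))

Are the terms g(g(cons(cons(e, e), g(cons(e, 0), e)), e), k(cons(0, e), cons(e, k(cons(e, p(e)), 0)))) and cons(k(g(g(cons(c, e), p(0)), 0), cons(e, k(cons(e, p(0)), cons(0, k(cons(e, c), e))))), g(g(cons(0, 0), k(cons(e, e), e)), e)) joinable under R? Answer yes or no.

Reduce t₁ = g(g(cons(cons(e, e), g(cons(e, 0), e)), e), k(cons(0, e), cons(e, k(cons(e, p(e)), 0)))):
1. g(g(cons(cons(e, e), g(cons(e, 0), e)), e), k(cons(0, e), cons(e, k(cons(e, p(e)), 0))))  →  g(cons(e, g(cons(e, 0), e)), k(cons(0, e), cons(e, k(cons(e, p(e)), 0))))   [R1 at 1]
2. g(cons(e, g(cons(e, 0), e)), k(cons(0, e), cons(e, k(cons(e, p(e)), 0))))  →  cons(k(cons(0, e), cons(e, k(cons(e, p(e)), 0))), g(cons(e, 0), e))   [R1 at ε]
3. cons(k(cons(0, e), cons(e, k(cons(e, p(e)), 0))), g(cons(e, 0), e))  →  cons(p(k(cons(e, p(e)), 0)), g(cons(e, 0), e))   [R6 at 1]
4. cons(p(k(cons(e, p(e)), 0)), g(cons(e, 0), e))  →  cons(p(c), g(cons(e, 0), e))   [R3 at 1.1]
5. cons(p(c), g(cons(e, 0), e))  →  cons(p(c), cons(e, 0))   [R1 at 2]

Reduce t₂ = cons(k(g(g(cons(c, e), p(0)), 0), cons(e, k(cons(e, p(0)), cons(0, k(cons(e, c), e))))), g(g(cons(0, 0), k(cons(e, e), e)), e)):
1. cons(k(g(g(cons(c, e), p(0)), 0), cons(e, k(cons(e, p(0)), cons(0, k(cons(e, c), e))))), g(g(cons(0, 0), k(cons(e, e), e)), e))  →  cons(k(g(cons(p(0), e), 0), cons(e, k(cons(e, p(0)), cons(0, k(cons(e, c), e))))), g(g(cons(0, 0), k(cons(e, e), e)), e))   [R1 at 1.1.1]
2. cons(k(g(cons(p(0), e), 0), cons(e, k(cons(e, p(0)), cons(0, k(cons(e, c), e))))), g(g(cons(0, 0), k(cons(e, e), e)), e))  →  cons(k(cons(0, e), cons(e, k(cons(e, p(0)), cons(0, k(cons(e, c), e))))), g(g(cons(0, 0), k(cons(e, e), e)), e))   [R1 at 1.1]
3. cons(k(cons(0, e), cons(e, k(cons(e, p(0)), cons(0, k(cons(e, c), e))))), g(g(cons(0, 0), k(cons(e, e), e)), e))  →  cons(p(k(cons(e, p(0)), cons(0, k(cons(e, c), e)))), g(g(cons(0, 0), k(cons(e, e), e)), e))   [R6 at 1]
4. cons(p(k(cons(e, p(0)), cons(0, k(cons(e, c), e)))), g(g(cons(0, 0), k(cons(e, e), e)), e))  →  cons(p(c), g(g(cons(0, 0), k(cons(e, e), e)), e))   [R3 at 1.1]
5. cons(p(c), g(g(cons(0, 0), k(cons(e, e), e)), e))  →  cons(p(c), g(cons(k(cons(e, e), e), 0), e))   [R1 at 2.1]
6. cons(p(c), g(cons(k(cons(e, e), e), 0), e))  →  cons(p(c), cons(e, 0))   [R1 at 2]

yes — NF(t₁) = cons(p(c), cons(e, 0)), NF(t₂) = cons(p(c), cons(e, 0))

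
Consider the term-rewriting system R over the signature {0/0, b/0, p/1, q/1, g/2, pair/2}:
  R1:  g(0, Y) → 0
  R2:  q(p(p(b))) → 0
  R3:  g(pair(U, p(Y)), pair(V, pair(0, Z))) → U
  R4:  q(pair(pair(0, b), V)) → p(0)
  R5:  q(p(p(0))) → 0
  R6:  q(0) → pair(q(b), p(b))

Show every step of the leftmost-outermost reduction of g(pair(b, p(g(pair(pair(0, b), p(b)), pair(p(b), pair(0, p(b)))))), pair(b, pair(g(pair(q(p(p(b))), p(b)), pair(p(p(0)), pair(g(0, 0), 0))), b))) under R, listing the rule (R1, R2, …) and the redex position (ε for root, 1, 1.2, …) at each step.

1. g(pair(b, p(g(pair(pair(0, b), p(b)), pair(p(b), pair(0, p(b)))))), pair(b, pair(g(pair(q(p(p(b))), p(b)), pair(p(p(0)), pair(g(0, 0), 0))), b)))  →  g(pair(b, p(pair(0, b))), pair(b, pair(g(pair(q(p(p(b))), p(b)), pair(p(p(0)), pair(g(0, 0), 0))), b)))   [R3 at 1.2.1]
2. g(pair(b, p(pair(0, b))), pair(b, pair(g(pair(q(p(p(b))), p(b)), pair(p(p(0)), pair(g(0, 0), 0))), b)))  →  g(pair(b, p(pair(0, b))), pair(b, pair(g(pair(0, p(b)), pair(p(p(0)), pair(g(0, 0), 0))), b)))   [R2 at 2.2.1.1.1]
3. g(pair(b, p(pair(0, b))), pair(b, pair(g(pair(0, p(b)), pair(p(p(0)), pair(g(0, 0), 0))), b)))  →  g(pair(b, p(pair(0, b))), pair(b, pair(g(pair(0, p(b)), pair(p(p(0)), pair(0, 0))), b)))   [R1 at 2.2.1.2.2.1]
4. g(pair(b, p(pair(0, b))), pair(b, pair(g(pair(0, p(b)), pair(p(p(0)), pair(0, 0))), b)))  →  g(pair(b, p(pair(0, b))), pair(b, pair(0, b)))   [R3 at 2.2.1]
5. g(pair(b, p(pair(0, b))), pair(b, pair(0, b)))  →  b   [R3 at ε]

b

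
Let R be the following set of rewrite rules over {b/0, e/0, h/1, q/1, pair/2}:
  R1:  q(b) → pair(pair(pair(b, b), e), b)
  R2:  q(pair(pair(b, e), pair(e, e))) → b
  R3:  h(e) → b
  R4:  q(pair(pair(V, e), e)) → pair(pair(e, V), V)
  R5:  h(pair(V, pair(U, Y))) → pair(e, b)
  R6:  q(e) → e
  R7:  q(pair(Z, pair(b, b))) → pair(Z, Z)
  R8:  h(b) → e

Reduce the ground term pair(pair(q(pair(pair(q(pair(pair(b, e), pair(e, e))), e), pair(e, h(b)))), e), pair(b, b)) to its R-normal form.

pair(pair(b, e), pair(b, b))

1. pair(pair(q(pair(pair(q(pair(pair(b, e), pair(e, e))), e), pair(e, h(b)))), e), pair(b, b))  →  pair(pair(q(pair(pair(b, e), pair(e, h(b)))), e), pair(b, b))   [R2 at 1.1.1.1.1]
2. pair(pair(q(pair(pair(b, e), pair(e, h(b)))), e), pair(b, b))  →  pair(pair(q(pair(pair(b, e), pair(e, e))), e), pair(b, b))   [R8 at 1.1.1.2.2]
3. pair(pair(q(pair(pair(b, e), pair(e, e))), e), pair(b, b))  →  pair(pair(b, e), pair(b, b))   [R2 at 1.1]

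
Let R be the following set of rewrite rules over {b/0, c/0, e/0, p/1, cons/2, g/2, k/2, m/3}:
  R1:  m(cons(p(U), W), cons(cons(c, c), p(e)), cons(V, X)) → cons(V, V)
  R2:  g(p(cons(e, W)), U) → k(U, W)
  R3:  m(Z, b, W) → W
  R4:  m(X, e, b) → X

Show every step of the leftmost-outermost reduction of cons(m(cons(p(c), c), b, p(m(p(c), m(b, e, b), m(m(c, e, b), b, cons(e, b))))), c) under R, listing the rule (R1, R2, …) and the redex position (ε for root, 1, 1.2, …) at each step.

cons(p(cons(e, b)), c)

1. cons(m(cons(p(c), c), b, p(m(p(c), m(b, e, b), m(m(c, e, b), b, cons(e, b))))), c)  →  cons(p(m(p(c), m(b, e, b), m(m(c, e, b), b, cons(e, b)))), c)   [R3 at 1]
2. cons(p(m(p(c), m(b, e, b), m(m(c, e, b), b, cons(e, b)))), c)  →  cons(p(m(p(c), b, m(m(c, e, b), b, cons(e, b)))), c)   [R4 at 1.1.2]
3. cons(p(m(p(c), b, m(m(c, e, b), b, cons(e, b)))), c)  →  cons(p(m(m(c, e, b), b, cons(e, b))), c)   [R3 at 1.1]
4. cons(p(m(m(c, e, b), b, cons(e, b))), c)  →  cons(p(cons(e, b)), c)   [R3 at 1.1]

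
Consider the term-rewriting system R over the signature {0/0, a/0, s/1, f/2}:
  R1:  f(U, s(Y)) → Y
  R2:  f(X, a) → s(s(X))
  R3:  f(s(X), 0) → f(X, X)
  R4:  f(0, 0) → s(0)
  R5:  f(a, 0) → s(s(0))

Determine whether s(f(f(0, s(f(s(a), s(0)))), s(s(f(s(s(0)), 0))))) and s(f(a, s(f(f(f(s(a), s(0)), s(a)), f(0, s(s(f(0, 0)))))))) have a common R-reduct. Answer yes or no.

Reduce t₁ = s(f(f(0, s(f(s(a), s(0)))), s(s(f(s(s(0)), 0))))):
1. s(f(f(0, s(f(s(a), s(0)))), s(s(f(s(s(0)), 0)))))  →  s(s(f(s(s(0)), 0)))   [R1 at 1]
2. s(s(f(s(s(0)), 0)))  →  s(s(f(s(0), s(0))))   [R3 at 1.1]
3. s(s(f(s(0), s(0))))  →  s(s(0))   [R1 at 1.1]

Reduce t₂ = s(f(a, s(f(f(f(s(a), s(0)), s(a)), f(0, s(s(f(0, 0)))))))):
1. s(f(a, s(f(f(f(s(a), s(0)), s(a)), f(0, s(s(f(0, 0))))))))  →  s(f(f(f(s(a), s(0)), s(a)), f(0, s(s(f(0, 0))))))   [R1 at 1]
2. s(f(f(f(s(a), s(0)), s(a)), f(0, s(s(f(0, 0))))))  →  s(f(a, f(0, s(s(f(0, 0))))))   [R1 at 1.1]
3. s(f(a, f(0, s(s(f(0, 0))))))  →  s(f(a, s(f(0, 0))))   [R1 at 1.2]
4. s(f(a, s(f(0, 0))))  →  s(f(0, 0))   [R1 at 1]
5. s(f(0, 0))  →  s(s(0))   [R4 at 1]

yes — NF(t₁) = s(s(0)), NF(t₂) = s(s(0))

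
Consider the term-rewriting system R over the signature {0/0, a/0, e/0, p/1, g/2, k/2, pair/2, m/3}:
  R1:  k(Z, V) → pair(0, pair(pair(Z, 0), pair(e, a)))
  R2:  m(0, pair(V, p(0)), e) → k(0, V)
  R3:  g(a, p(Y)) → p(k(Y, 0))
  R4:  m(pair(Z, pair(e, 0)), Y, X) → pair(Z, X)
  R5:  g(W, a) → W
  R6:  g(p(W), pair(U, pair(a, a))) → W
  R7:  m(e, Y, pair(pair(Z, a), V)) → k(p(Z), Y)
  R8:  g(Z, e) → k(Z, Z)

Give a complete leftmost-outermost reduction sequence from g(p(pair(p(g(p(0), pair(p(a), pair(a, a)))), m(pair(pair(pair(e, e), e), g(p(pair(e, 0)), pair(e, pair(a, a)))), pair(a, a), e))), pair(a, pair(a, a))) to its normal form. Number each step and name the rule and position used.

1. g(p(pair(p(g(p(0), pair(p(a), pair(a, a)))), m(pair(pair(pair(e, e), e), g(p(pair(e, 0)), pair(e, pair(a, a)))), pair(a, a), e))), pair(a, pair(a, a)))  →  pair(p(g(p(0), pair(p(a), pair(a, a)))), m(pair(pair(pair(e, e), e), g(p(pair(e, 0)), pair(e, pair(a, a)))), pair(a, a), e))   [R6 at ε]
2. pair(p(g(p(0), pair(p(a), pair(a, a)))), m(pair(pair(pair(e, e), e), g(p(pair(e, 0)), pair(e, pair(a, a)))), pair(a, a), e))  →  pair(p(0), m(pair(pair(pair(e, e), e), g(p(pair(e, 0)), pair(e, pair(a, a)))), pair(a, a), e))   [R6 at 1.1]
3. pair(p(0), m(pair(pair(pair(e, e), e), g(p(pair(e, 0)), pair(e, pair(a, a)))), pair(a, a), e))  →  pair(p(0), m(pair(pair(pair(e, e), e), pair(e, 0)), pair(a, a), e))   [R6 at 2.1.2]
4. pair(p(0), m(pair(pair(pair(e, e), e), pair(e, 0)), pair(a, a), e))  →  pair(p(0), pair(pair(pair(e, e), e), e))   [R4 at 2]

pair(p(0), pair(pair(pair(e, e), e), e))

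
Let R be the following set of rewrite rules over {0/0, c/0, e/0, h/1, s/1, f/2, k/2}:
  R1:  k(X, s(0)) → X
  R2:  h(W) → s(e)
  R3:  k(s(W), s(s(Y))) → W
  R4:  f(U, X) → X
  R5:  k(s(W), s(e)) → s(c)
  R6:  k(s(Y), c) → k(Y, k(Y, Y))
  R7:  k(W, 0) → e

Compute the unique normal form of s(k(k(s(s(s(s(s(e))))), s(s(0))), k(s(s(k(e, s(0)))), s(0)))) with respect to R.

1. s(k(k(s(s(s(s(s(e))))), s(s(0))), k(s(s(k(e, s(0)))), s(0))))  →  s(k(s(s(s(s(e)))), k(s(s(k(e, s(0)))), s(0))))   [R3 at 1.1]
2. s(k(s(s(s(s(e)))), k(s(s(k(e, s(0)))), s(0))))  →  s(k(s(s(s(s(e)))), s(s(k(e, s(0))))))   [R1 at 1.2]
3. s(k(s(s(s(s(e)))), s(s(k(e, s(0))))))  →  s(s(s(s(e))))   [R3 at 1]

s(s(s(s(e))))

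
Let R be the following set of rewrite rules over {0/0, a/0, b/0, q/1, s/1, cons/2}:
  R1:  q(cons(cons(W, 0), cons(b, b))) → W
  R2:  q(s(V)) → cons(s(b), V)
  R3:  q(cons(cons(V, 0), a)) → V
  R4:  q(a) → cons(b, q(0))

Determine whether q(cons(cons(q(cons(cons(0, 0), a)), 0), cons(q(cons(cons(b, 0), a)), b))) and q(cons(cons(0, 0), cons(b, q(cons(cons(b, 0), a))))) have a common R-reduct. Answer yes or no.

Reduce t₁ = q(cons(cons(q(cons(cons(0, 0), a)), 0), cons(q(cons(cons(b, 0), a)), b))):
1. q(cons(cons(q(cons(cons(0, 0), a)), 0), cons(q(cons(cons(b, 0), a)), b)))  →  q(cons(cons(0, 0), cons(q(cons(cons(b, 0), a)), b)))   [R3 at 1.1.1]
2. q(cons(cons(0, 0), cons(q(cons(cons(b, 0), a)), b)))  →  q(cons(cons(0, 0), cons(b, b)))   [R3 at 1.2.1]
3. q(cons(cons(0, 0), cons(b, b)))  →  0   [R1 at ε]

Reduce t₂ = q(cons(cons(0, 0), cons(b, q(cons(cons(b, 0), a))))):
1. q(cons(cons(0, 0), cons(b, q(cons(cons(b, 0), a)))))  →  q(cons(cons(0, 0), cons(b, b)))   [R3 at 1.2.2]
2. q(cons(cons(0, 0), cons(b, b)))  →  0   [R1 at ε]

yes — NF(t₁) = 0, NF(t₂) = 0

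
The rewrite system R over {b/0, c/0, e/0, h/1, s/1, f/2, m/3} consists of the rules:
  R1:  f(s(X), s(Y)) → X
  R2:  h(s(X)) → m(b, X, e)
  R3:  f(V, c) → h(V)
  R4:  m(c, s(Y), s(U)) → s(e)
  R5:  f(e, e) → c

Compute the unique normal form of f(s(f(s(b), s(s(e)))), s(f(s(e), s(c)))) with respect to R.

1. f(s(f(s(b), s(s(e)))), s(f(s(e), s(c))))  →  f(s(b), s(s(e)))   [R1 at ε]
2. f(s(b), s(s(e)))  →  b   [R1 at ε]

b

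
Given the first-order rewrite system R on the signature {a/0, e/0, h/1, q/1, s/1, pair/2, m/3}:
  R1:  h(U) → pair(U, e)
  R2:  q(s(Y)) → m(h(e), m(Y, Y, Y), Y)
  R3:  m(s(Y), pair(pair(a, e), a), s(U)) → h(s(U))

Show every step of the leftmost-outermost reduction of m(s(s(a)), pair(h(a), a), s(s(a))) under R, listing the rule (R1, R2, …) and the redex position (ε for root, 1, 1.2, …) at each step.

1. m(s(s(a)), pair(h(a), a), s(s(a)))  →  m(s(s(a)), pair(pair(a, e), a), s(s(a)))   [R1 at 2.1]
2. m(s(s(a)), pair(pair(a, e), a), s(s(a)))  →  h(s(s(a)))   [R3 at ε]
3. h(s(s(a)))  →  pair(s(s(a)), e)   [R1 at ε]

pair(s(s(a)), e)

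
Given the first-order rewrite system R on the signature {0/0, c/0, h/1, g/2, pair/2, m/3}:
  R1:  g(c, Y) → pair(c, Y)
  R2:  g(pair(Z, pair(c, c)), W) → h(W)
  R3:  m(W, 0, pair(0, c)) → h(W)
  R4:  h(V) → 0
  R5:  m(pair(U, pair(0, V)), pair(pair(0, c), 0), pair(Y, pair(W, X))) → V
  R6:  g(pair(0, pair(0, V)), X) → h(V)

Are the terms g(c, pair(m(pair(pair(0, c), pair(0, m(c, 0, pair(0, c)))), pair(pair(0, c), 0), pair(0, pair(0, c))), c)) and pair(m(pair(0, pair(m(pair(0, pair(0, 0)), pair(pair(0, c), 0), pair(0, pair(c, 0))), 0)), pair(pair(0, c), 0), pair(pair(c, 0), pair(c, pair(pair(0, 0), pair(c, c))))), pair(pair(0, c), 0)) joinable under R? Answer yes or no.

Reduce t₁ = g(c, pair(m(pair(pair(0, c), pair(0, m(c, 0, pair(0, c)))), pair(pair(0, c), 0), pair(0, pair(0, c))), c)):
1. g(c, pair(m(pair(pair(0, c), pair(0, m(c, 0, pair(0, c)))), pair(pair(0, c), 0), pair(0, pair(0, c))), c))  →  pair(c, pair(m(pair(pair(0, c), pair(0, m(c, 0, pair(0, c)))), pair(pair(0, c), 0), pair(0, pair(0, c))), c))   [R1 at ε]
2. pair(c, pair(m(pair(pair(0, c), pair(0, m(c, 0, pair(0, c)))), pair(pair(0, c), 0), pair(0, pair(0, c))), c))  →  pair(c, pair(m(c, 0, pair(0, c)), c))   [R5 at 2.1]
3. pair(c, pair(m(c, 0, pair(0, c)), c))  →  pair(c, pair(h(c), c))   [R3 at 2.1]
4. pair(c, pair(h(c), c))  →  pair(c, pair(0, c))   [R4 at 2.1]

Reduce t₂ = pair(m(pair(0, pair(m(pair(0, pair(0, 0)), pair(pair(0, c), 0), pair(0, pair(c, 0))), 0)), pair(pair(0, c), 0), pair(pair(c, 0), pair(c, pair(pair(0, 0), pair(c, c))))), pair(pair(0, c), 0)):
1. pair(m(pair(0, pair(m(pair(0, pair(0, 0)), pair(pair(0, c), 0), pair(0, pair(c, 0))), 0)), pair(pair(0, c), 0), pair(pair(c, 0), pair(c, pair(pair(0, 0), pair(c, c))))), pair(pair(0, c), 0))  →  pair(m(pair(0, pair(0, 0)), pair(pair(0, c), 0), pair(pair(c, 0), pair(c, pair(pair(0, 0), pair(c, c))))), pair(pair(0, c), 0))   [R5 at 1.1.2.1]
2. pair(m(pair(0, pair(0, 0)), pair(pair(0, c), 0), pair(pair(c, 0), pair(c, pair(pair(0, 0), pair(c, c))))), pair(pair(0, c), 0))  →  pair(0, pair(pair(0, c), 0))   [R5 at 1]

no — NF(t₁) = pair(c, pair(0, c)), NF(t₂) = pair(0, pair(pair(0, c), 0))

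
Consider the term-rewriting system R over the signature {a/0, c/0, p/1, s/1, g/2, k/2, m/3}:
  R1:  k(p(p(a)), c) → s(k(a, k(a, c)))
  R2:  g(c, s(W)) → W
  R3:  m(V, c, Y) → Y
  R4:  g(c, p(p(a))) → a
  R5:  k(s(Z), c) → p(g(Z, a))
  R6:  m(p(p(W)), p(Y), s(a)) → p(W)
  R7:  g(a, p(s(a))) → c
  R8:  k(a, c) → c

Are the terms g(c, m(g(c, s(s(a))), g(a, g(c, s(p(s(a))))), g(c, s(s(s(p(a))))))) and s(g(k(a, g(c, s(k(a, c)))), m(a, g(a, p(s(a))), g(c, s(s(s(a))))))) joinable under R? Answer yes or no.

no — NF(t₁) = s(p(a)), NF(t₂) = s(s(a))

Reduce t₁ = g(c, m(g(c, s(s(a))), g(a, g(c, s(p(s(a))))), g(c, s(s(s(p(a))))))):
1. g(c, m(g(c, s(s(a))), g(a, g(c, s(p(s(a))))), g(c, s(s(s(p(a)))))))  →  g(c, m(s(a), g(a, g(c, s(p(s(a))))), g(c, s(s(s(p(a)))))))   [R2 at 2.1]
2. g(c, m(s(a), g(a, g(c, s(p(s(a))))), g(c, s(s(s(p(a)))))))  →  g(c, m(s(a), g(a, p(s(a))), g(c, s(s(s(p(a)))))))   [R2 at 2.2.2]
3. g(c, m(s(a), g(a, p(s(a))), g(c, s(s(s(p(a)))))))  →  g(c, m(s(a), c, g(c, s(s(s(p(a)))))))   [R7 at 2.2]
4. g(c, m(s(a), c, g(c, s(s(s(p(a)))))))  →  g(c, g(c, s(s(s(p(a))))))   [R3 at 2]
5. g(c, g(c, s(s(s(p(a))))))  →  g(c, s(s(p(a))))   [R2 at 2]
6. g(c, s(s(p(a))))  →  s(p(a))   [R2 at ε]

Reduce t₂ = s(g(k(a, g(c, s(k(a, c)))), m(a, g(a, p(s(a))), g(c, s(s(s(a))))))):
1. s(g(k(a, g(c, s(k(a, c)))), m(a, g(a, p(s(a))), g(c, s(s(s(a)))))))  →  s(g(k(a, k(a, c)), m(a, g(a, p(s(a))), g(c, s(s(s(a)))))))   [R2 at 1.1.2]
2. s(g(k(a, k(a, c)), m(a, g(a, p(s(a))), g(c, s(s(s(a)))))))  →  s(g(k(a, c), m(a, g(a, p(s(a))), g(c, s(s(s(a)))))))   [R8 at 1.1.2]
3. s(g(k(a, c), m(a, g(a, p(s(a))), g(c, s(s(s(a)))))))  →  s(g(c, m(a, g(a, p(s(a))), g(c, s(s(s(a)))))))   [R8 at 1.1]
4. s(g(c, m(a, g(a, p(s(a))), g(c, s(s(s(a)))))))  →  s(g(c, m(a, c, g(c, s(s(s(a)))))))   [R7 at 1.2.2]
5. s(g(c, m(a, c, g(c, s(s(s(a)))))))  →  s(g(c, g(c, s(s(s(a))))))   [R3 at 1.2]
6. s(g(c, g(c, s(s(s(a))))))  →  s(g(c, s(s(a))))   [R2 at 1.2]
7. s(g(c, s(s(a))))  →  s(s(a))   [R2 at 1]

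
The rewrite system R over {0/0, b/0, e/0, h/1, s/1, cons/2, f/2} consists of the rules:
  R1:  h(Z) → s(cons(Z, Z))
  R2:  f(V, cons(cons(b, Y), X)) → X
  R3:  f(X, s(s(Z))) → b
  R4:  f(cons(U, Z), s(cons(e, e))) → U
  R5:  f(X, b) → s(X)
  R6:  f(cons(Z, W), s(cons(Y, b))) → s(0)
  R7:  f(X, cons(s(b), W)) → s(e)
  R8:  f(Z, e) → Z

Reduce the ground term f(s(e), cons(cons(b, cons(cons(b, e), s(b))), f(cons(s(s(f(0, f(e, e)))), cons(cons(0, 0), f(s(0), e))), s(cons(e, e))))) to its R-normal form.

1. f(s(e), cons(cons(b, cons(cons(b, e), s(b))), f(cons(s(s(f(0, f(e, e)))), cons(cons(0, 0), f(s(0), e))), s(cons(e, e)))))  →  f(cons(s(s(f(0, f(e, e)))), cons(cons(0, 0), f(s(0), e))), s(cons(e, e)))   [R2 at ε]
2. f(cons(s(s(f(0, f(e, e)))), cons(cons(0, 0), f(s(0), e))), s(cons(e, e)))  →  s(s(f(0, f(e, e))))   [R4 at ε]
3. s(s(f(0, f(e, e))))  →  s(s(f(0, e)))   [R8 at 1.1.2]
4. s(s(f(0, e)))  →  s(s(0))   [R8 at 1.1]

s(s(0))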